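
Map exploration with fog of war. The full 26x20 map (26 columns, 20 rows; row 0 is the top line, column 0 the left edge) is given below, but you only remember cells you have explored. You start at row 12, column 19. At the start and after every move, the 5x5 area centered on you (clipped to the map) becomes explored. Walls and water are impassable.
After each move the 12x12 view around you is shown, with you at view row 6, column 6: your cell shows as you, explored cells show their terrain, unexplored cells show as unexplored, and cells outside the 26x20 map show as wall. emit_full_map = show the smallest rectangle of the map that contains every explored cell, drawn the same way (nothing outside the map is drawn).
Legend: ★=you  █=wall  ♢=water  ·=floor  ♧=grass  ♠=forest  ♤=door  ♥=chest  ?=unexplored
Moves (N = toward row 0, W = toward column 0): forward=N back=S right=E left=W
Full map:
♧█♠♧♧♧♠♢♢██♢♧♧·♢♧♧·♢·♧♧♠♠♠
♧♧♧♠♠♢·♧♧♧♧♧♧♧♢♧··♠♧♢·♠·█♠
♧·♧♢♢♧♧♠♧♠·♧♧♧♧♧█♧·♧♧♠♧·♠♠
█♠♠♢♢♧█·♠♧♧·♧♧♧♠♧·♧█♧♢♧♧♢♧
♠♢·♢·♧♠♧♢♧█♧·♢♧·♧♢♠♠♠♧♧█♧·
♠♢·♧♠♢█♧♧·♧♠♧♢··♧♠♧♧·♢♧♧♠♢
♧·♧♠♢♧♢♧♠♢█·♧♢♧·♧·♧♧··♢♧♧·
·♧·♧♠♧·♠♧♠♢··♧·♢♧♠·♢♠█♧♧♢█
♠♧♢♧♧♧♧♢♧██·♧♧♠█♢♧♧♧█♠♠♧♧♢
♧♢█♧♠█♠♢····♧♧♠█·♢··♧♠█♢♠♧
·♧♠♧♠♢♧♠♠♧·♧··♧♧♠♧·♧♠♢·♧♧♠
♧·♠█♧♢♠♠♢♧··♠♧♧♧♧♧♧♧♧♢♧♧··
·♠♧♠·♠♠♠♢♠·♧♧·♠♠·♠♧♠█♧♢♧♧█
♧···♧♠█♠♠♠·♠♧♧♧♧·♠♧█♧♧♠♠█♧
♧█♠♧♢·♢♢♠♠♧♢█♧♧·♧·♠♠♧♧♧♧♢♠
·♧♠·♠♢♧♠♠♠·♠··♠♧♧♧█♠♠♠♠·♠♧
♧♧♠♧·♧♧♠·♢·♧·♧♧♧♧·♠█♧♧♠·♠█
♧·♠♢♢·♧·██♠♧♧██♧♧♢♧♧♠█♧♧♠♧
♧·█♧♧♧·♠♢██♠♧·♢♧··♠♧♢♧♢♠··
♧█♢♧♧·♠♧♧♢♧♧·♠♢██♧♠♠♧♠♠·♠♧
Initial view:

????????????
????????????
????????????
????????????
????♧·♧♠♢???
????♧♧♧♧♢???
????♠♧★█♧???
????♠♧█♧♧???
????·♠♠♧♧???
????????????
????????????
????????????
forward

????????????
????????????
????????????
????????????
????♢··♧♠???
????♧·♧♠♢???
????♧♧★♧♢???
????♠♧♠█♧???
????♠♧█♧♧???
????·♠♠♧♧???
????????????
????????????

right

????????????
????????????
????????????
????????????
???♢··♧♠█???
???♧·♧♠♢·???
???♧♧♧★♢♧???
???♠♧♠█♧♢???
???♠♧█♧♧♠???
???·♠♠♧♧????
????????????
????????????

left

????????????
????????????
????????????
????????????
????♢··♧♠█??
????♧·♧♠♢·??
????♧♧★♧♢♧??
????♠♧♠█♧♢??
????♠♧█♧♧♠??
????·♠♠♧♧???
????????????
????????????

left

????????????
????????????
????????????
????????????
????·♢··♧♠█?
????♠♧·♧♠♢·?
????♧♧★♧♧♢♧?
????·♠♧♠█♧♢?
????·♠♧█♧♧♠?
?????·♠♠♧♧??
????????????
????????????

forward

????????????
????????????
????????????
????????????
????♢♧♧♧█???
????·♢··♧♠█?
????♠♧★♧♠♢·?
????♧♧♧♧♧♢♧?
????·♠♧♠█♧♢?
????·♠♧█♧♧♠?
?????·♠♠♧♧??
????????????

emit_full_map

♢♧♧♧█??
·♢··♧♠█
♠♧★♧♠♢·
♧♧♧♧♧♢♧
·♠♧♠█♧♢
·♠♧█♧♧♠
?·♠♠♧♧?

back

????????????
????????????
????????????
????♢♧♧♧█???
????·♢··♧♠█?
????♠♧·♧♠♢·?
????♧♧★♧♧♢♧?
????·♠♧♠█♧♢?
????·♠♧█♧♧♠?
?????·♠♠♧♧??
????????????
????????????

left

????????????
????????????
????????????
?????♢♧♧♧█??
????█·♢··♧♠█
????♧♠♧·♧♠♢·
????♧♧★♧♧♧♢♧
????♠·♠♧♠█♧♢
????♧·♠♧█♧♧♠
??????·♠♠♧♧?
????????????
????????????

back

????????????
????????????
?????♢♧♧♧█??
????█·♢··♧♠█
????♧♠♧·♧♠♢·
????♧♧♧♧♧♧♢♧
????♠·★♧♠█♧♢
????♧·♠♧█♧♧♠
????·♧·♠♠♧♧?
????????????
????????????
????????????

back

????????????
?????♢♧♧♧█??
????█·♢··♧♠█
????♧♠♧·♧♠♢·
????♧♧♧♧♧♧♢♧
????♠·♠♧♠█♧♢
????♧·★♧█♧♧♠
????·♧·♠♠♧♧?
????♧♧♧█♠???
????????????
????????????
????????????

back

?????♢♧♧♧█??
????█·♢··♧♠█
????♧♠♧·♧♠♢·
????♧♧♧♧♧♧♢♧
????♠·♠♧♠█♧♢
????♧·♠♧█♧♧♠
????·♧★♠♠♧♧?
????♧♧♧█♠???
????♧♧·♠█???
????????????
????????????
????????????

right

????♢♧♧♧█???
???█·♢··♧♠█?
???♧♠♧·♧♠♢·?
???♧♧♧♧♧♧♢♧?
???♠·♠♧♠█♧♢?
???♧·♠♧█♧♧♠?
???·♧·★♠♧♧??
???♧♧♧█♠♠???
???♧♧·♠█♧???
????????????
????????????
????????????

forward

????????????
????♢♧♧♧█???
???█·♢··♧♠█?
???♧♠♧·♧♠♢·?
???♧♧♧♧♧♧♢♧?
???♠·♠♧♠█♧♢?
???♧·♠★█♧♧♠?
???·♧·♠♠♧♧??
???♧♧♧█♠♠???
???♧♧·♠█♧???
????????????
????????????

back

????♢♧♧♧█???
???█·♢··♧♠█?
???♧♠♧·♧♠♢·?
???♧♧♧♧♧♧♢♧?
???♠·♠♧♠█♧♢?
???♧·♠♧█♧♧♠?
???·♧·★♠♧♧??
???♧♧♧█♠♠???
???♧♧·♠█♧???
????????????
????????????
????????????

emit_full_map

?♢♧♧♧█??
█·♢··♧♠█
♧♠♧·♧♠♢·
♧♧♧♧♧♧♢♧
♠·♠♧♠█♧♢
♧·♠♧█♧♧♠
·♧·★♠♧♧?
♧♧♧█♠♠??
♧♧·♠█♧??

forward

????????????
????♢♧♧♧█???
???█·♢··♧♠█?
???♧♠♧·♧♠♢·?
???♧♧♧♧♧♧♢♧?
???♠·♠♧♠█♧♢?
???♧·♠★█♧♧♠?
???·♧·♠♠♧♧??
???♧♧♧█♠♠???
???♧♧·♠█♧???
????????????
????????????

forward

????????????
????????????
????♢♧♧♧█???
???█·♢··♧♠█?
???♧♠♧·♧♠♢·?
???♧♧♧♧♧♧♢♧?
???♠·♠★♠█♧♢?
???♧·♠♧█♧♧♠?
???·♧·♠♠♧♧??
???♧♧♧█♠♠???
???♧♧·♠█♧???
????????????


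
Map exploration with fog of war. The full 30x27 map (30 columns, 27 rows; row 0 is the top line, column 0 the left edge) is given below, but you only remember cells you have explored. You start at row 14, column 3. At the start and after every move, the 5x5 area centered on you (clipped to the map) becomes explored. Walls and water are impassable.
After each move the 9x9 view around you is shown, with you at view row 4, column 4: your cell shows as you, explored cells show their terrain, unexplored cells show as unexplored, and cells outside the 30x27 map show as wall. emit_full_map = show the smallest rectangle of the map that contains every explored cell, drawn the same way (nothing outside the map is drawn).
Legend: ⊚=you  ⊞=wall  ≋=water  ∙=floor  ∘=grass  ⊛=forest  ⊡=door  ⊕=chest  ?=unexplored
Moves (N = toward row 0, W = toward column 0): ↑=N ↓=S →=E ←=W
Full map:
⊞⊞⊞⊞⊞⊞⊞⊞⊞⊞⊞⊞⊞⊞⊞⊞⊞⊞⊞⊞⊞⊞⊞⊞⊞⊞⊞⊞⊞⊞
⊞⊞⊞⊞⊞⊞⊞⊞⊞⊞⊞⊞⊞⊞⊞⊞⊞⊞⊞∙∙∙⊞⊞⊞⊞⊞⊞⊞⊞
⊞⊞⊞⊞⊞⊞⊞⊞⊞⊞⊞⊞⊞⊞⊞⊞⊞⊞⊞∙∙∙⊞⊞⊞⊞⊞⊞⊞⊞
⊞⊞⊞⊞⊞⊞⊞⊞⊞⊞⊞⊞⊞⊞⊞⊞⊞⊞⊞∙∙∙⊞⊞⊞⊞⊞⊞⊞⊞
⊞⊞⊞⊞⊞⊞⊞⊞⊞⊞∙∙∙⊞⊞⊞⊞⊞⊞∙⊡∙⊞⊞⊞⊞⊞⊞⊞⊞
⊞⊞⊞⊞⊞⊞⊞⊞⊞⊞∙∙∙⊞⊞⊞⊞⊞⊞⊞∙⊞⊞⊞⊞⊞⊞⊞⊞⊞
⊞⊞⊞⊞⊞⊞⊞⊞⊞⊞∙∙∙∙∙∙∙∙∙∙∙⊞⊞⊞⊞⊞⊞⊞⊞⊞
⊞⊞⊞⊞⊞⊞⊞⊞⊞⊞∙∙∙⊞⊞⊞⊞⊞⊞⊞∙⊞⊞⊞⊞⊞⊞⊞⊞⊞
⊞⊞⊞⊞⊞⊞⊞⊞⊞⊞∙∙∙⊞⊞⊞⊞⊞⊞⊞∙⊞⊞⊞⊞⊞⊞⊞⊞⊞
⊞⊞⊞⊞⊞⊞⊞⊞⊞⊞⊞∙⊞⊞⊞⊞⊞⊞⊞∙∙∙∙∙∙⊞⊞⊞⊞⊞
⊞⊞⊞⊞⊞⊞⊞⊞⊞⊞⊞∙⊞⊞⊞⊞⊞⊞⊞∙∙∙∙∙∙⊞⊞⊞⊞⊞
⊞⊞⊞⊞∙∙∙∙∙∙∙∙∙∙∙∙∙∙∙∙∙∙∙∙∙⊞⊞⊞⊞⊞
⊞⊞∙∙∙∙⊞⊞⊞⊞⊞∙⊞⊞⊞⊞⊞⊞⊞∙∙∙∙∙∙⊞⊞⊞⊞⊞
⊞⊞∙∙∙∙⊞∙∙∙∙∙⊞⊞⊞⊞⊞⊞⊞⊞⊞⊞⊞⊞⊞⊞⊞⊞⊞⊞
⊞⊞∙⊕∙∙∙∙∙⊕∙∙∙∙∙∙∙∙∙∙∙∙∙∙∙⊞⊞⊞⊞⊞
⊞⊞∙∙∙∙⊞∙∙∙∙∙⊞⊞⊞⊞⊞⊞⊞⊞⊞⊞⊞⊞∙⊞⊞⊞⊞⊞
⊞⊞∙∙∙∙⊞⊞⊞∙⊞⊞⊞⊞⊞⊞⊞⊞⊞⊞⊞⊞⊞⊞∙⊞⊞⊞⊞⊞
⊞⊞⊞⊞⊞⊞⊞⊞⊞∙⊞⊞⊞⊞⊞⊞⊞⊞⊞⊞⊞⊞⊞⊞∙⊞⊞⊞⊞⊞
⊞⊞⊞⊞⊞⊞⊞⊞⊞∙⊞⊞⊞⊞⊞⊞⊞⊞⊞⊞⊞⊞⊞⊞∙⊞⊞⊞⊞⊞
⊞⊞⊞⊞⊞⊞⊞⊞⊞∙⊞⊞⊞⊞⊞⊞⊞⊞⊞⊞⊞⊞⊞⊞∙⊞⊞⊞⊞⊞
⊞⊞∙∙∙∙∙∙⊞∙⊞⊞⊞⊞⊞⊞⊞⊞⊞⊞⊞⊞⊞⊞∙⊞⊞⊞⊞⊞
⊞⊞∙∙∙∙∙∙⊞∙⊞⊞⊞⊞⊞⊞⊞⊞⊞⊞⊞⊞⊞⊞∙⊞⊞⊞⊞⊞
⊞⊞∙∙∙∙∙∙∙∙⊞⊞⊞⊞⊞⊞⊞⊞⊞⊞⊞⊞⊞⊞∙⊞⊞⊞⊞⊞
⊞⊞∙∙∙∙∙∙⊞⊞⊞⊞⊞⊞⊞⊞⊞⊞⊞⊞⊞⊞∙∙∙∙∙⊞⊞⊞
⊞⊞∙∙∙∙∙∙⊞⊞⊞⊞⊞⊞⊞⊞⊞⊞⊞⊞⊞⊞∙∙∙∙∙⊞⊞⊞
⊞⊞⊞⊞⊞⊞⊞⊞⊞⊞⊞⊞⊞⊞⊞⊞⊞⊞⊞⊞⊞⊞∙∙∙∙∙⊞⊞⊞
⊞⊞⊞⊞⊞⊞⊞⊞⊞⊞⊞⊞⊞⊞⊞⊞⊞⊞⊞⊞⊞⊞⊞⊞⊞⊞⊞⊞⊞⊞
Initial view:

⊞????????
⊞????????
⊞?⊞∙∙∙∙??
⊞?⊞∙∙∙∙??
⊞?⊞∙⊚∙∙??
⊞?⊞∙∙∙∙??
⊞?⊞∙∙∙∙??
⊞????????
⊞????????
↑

⊞????????
⊞????????
⊞?⊞⊞⊞∙∙??
⊞?⊞∙∙∙∙??
⊞?⊞∙⊚∙∙??
⊞?⊞∙⊕∙∙??
⊞?⊞∙∙∙∙??
⊞?⊞∙∙∙∙??
⊞????????

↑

⊞????????
⊞????????
⊞?⊞⊞⊞⊞⊞??
⊞?⊞⊞⊞∙∙??
⊞?⊞∙⊚∙∙??
⊞?⊞∙∙∙∙??
⊞?⊞∙⊕∙∙??
⊞?⊞∙∙∙∙??
⊞?⊞∙∙∙∙??

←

⊞⊞???????
⊞⊞???????
⊞⊞⊞⊞⊞⊞⊞⊞?
⊞⊞⊞⊞⊞⊞∙∙?
⊞⊞⊞⊞⊚∙∙∙?
⊞⊞⊞⊞∙∙∙∙?
⊞⊞⊞⊞∙⊕∙∙?
⊞⊞?⊞∙∙∙∙?
⊞⊞?⊞∙∙∙∙?

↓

⊞⊞???????
⊞⊞⊞⊞⊞⊞⊞⊞?
⊞⊞⊞⊞⊞⊞∙∙?
⊞⊞⊞⊞∙∙∙∙?
⊞⊞⊞⊞⊚∙∙∙?
⊞⊞⊞⊞∙⊕∙∙?
⊞⊞⊞⊞∙∙∙∙?
⊞⊞?⊞∙∙∙∙?
⊞⊞???????

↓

⊞⊞⊞⊞⊞⊞⊞⊞?
⊞⊞⊞⊞⊞⊞∙∙?
⊞⊞⊞⊞∙∙∙∙?
⊞⊞⊞⊞∙∙∙∙?
⊞⊞⊞⊞⊚⊕∙∙?
⊞⊞⊞⊞∙∙∙∙?
⊞⊞⊞⊞∙∙∙∙?
⊞⊞???????
⊞⊞???????

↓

⊞⊞⊞⊞⊞⊞∙∙?
⊞⊞⊞⊞∙∙∙∙?
⊞⊞⊞⊞∙∙∙∙?
⊞⊞⊞⊞∙⊕∙∙?
⊞⊞⊞⊞⊚∙∙∙?
⊞⊞⊞⊞∙∙∙∙?
⊞⊞⊞⊞⊞⊞⊞??
⊞⊞???????
⊞⊞???????

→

⊞⊞⊞⊞⊞∙∙??
⊞⊞⊞∙∙∙∙??
⊞⊞⊞∙∙∙∙??
⊞⊞⊞∙⊕∙∙??
⊞⊞⊞∙⊚∙∙??
⊞⊞⊞∙∙∙∙??
⊞⊞⊞⊞⊞⊞⊞??
⊞????????
⊞????????

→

⊞⊞⊞⊞∙∙???
⊞⊞∙∙∙∙???
⊞⊞∙∙∙∙⊞??
⊞⊞∙⊕∙∙∙??
⊞⊞∙∙⊚∙⊞??
⊞⊞∙∙∙∙⊞??
⊞⊞⊞⊞⊞⊞⊞??
?????????
?????????

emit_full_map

⊞⊞⊞⊞⊞⊞?
⊞⊞⊞⊞∙∙?
⊞⊞∙∙∙∙?
⊞⊞∙∙∙∙⊞
⊞⊞∙⊕∙∙∙
⊞⊞∙∙⊚∙⊞
⊞⊞∙∙∙∙⊞
⊞⊞⊞⊞⊞⊞⊞

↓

⊞⊞∙∙∙∙???
⊞⊞∙∙∙∙⊞??
⊞⊞∙⊕∙∙∙??
⊞⊞∙∙∙∙⊞??
⊞⊞∙∙⊚∙⊞??
⊞⊞⊞⊞⊞⊞⊞??
??⊞⊞⊞⊞⊞??
?????????
?????????

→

⊞∙∙∙∙????
⊞∙∙∙∙⊞???
⊞∙⊕∙∙∙∙??
⊞∙∙∙∙⊞∙??
⊞∙∙∙⊚⊞⊞??
⊞⊞⊞⊞⊞⊞⊞??
?⊞⊞⊞⊞⊞⊞??
?????????
?????????

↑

⊞⊞⊞∙∙????
⊞∙∙∙∙????
⊞∙∙∙∙⊞∙??
⊞∙⊕∙∙∙∙??
⊞∙∙∙⊚⊞∙??
⊞∙∙∙∙⊞⊞??
⊞⊞⊞⊞⊞⊞⊞??
?⊞⊞⊞⊞⊞⊞??
?????????

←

⊞⊞⊞⊞∙∙???
⊞⊞∙∙∙∙???
⊞⊞∙∙∙∙⊞∙?
⊞⊞∙⊕∙∙∙∙?
⊞⊞∙∙⊚∙⊞∙?
⊞⊞∙∙∙∙⊞⊞?
⊞⊞⊞⊞⊞⊞⊞⊞?
??⊞⊞⊞⊞⊞⊞?
?????????

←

⊞⊞⊞⊞⊞∙∙??
⊞⊞⊞∙∙∙∙??
⊞⊞⊞∙∙∙∙⊞∙
⊞⊞⊞∙⊕∙∙∙∙
⊞⊞⊞∙⊚∙∙⊞∙
⊞⊞⊞∙∙∙∙⊞⊞
⊞⊞⊞⊞⊞⊞⊞⊞⊞
⊞??⊞⊞⊞⊞⊞⊞
⊞????????

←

⊞⊞⊞⊞⊞⊞∙∙?
⊞⊞⊞⊞∙∙∙∙?
⊞⊞⊞⊞∙∙∙∙⊞
⊞⊞⊞⊞∙⊕∙∙∙
⊞⊞⊞⊞⊚∙∙∙⊞
⊞⊞⊞⊞∙∙∙∙⊞
⊞⊞⊞⊞⊞⊞⊞⊞⊞
⊞⊞??⊞⊞⊞⊞⊞
⊞⊞???????

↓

⊞⊞⊞⊞∙∙∙∙?
⊞⊞⊞⊞∙∙∙∙⊞
⊞⊞⊞⊞∙⊕∙∙∙
⊞⊞⊞⊞∙∙∙∙⊞
⊞⊞⊞⊞⊚∙∙∙⊞
⊞⊞⊞⊞⊞⊞⊞⊞⊞
⊞⊞⊞⊞⊞⊞⊞⊞⊞
⊞⊞???????
⊞⊞???????

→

⊞⊞⊞∙∙∙∙??
⊞⊞⊞∙∙∙∙⊞∙
⊞⊞⊞∙⊕∙∙∙∙
⊞⊞⊞∙∙∙∙⊞∙
⊞⊞⊞∙⊚∙∙⊞⊞
⊞⊞⊞⊞⊞⊞⊞⊞⊞
⊞⊞⊞⊞⊞⊞⊞⊞⊞
⊞????????
⊞????????

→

⊞⊞∙∙∙∙???
⊞⊞∙∙∙∙⊞∙?
⊞⊞∙⊕∙∙∙∙?
⊞⊞∙∙∙∙⊞∙?
⊞⊞∙∙⊚∙⊞⊞?
⊞⊞⊞⊞⊞⊞⊞⊞?
⊞⊞⊞⊞⊞⊞⊞⊞?
?????????
?????????

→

⊞∙∙∙∙????
⊞∙∙∙∙⊞∙??
⊞∙⊕∙∙∙∙??
⊞∙∙∙∙⊞∙??
⊞∙∙∙⊚⊞⊞??
⊞⊞⊞⊞⊞⊞⊞??
⊞⊞⊞⊞⊞⊞⊞??
?????????
?????????

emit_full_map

⊞⊞⊞⊞⊞⊞??
⊞⊞⊞⊞∙∙??
⊞⊞∙∙∙∙??
⊞⊞∙∙∙∙⊞∙
⊞⊞∙⊕∙∙∙∙
⊞⊞∙∙∙∙⊞∙
⊞⊞∙∙∙⊚⊞⊞
⊞⊞⊞⊞⊞⊞⊞⊞
⊞⊞⊞⊞⊞⊞⊞⊞

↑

⊞⊞⊞∙∙????
⊞∙∙∙∙????
⊞∙∙∙∙⊞∙??
⊞∙⊕∙∙∙∙??
⊞∙∙∙⊚⊞∙??
⊞∙∙∙∙⊞⊞??
⊞⊞⊞⊞⊞⊞⊞??
⊞⊞⊞⊞⊞⊞⊞??
?????????

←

⊞⊞⊞⊞∙∙???
⊞⊞∙∙∙∙???
⊞⊞∙∙∙∙⊞∙?
⊞⊞∙⊕∙∙∙∙?
⊞⊞∙∙⊚∙⊞∙?
⊞⊞∙∙∙∙⊞⊞?
⊞⊞⊞⊞⊞⊞⊞⊞?
⊞⊞⊞⊞⊞⊞⊞⊞?
?????????

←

⊞⊞⊞⊞⊞∙∙??
⊞⊞⊞∙∙∙∙??
⊞⊞⊞∙∙∙∙⊞∙
⊞⊞⊞∙⊕∙∙∙∙
⊞⊞⊞∙⊚∙∙⊞∙
⊞⊞⊞∙∙∙∙⊞⊞
⊞⊞⊞⊞⊞⊞⊞⊞⊞
⊞⊞⊞⊞⊞⊞⊞⊞⊞
⊞????????

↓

⊞⊞⊞∙∙∙∙??
⊞⊞⊞∙∙∙∙⊞∙
⊞⊞⊞∙⊕∙∙∙∙
⊞⊞⊞∙∙∙∙⊞∙
⊞⊞⊞∙⊚∙∙⊞⊞
⊞⊞⊞⊞⊞⊞⊞⊞⊞
⊞⊞⊞⊞⊞⊞⊞⊞⊞
⊞????????
⊞????????

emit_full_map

⊞⊞⊞⊞⊞⊞??
⊞⊞⊞⊞∙∙??
⊞⊞∙∙∙∙??
⊞⊞∙∙∙∙⊞∙
⊞⊞∙⊕∙∙∙∙
⊞⊞∙∙∙∙⊞∙
⊞⊞∙⊚∙∙⊞⊞
⊞⊞⊞⊞⊞⊞⊞⊞
⊞⊞⊞⊞⊞⊞⊞⊞

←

⊞⊞⊞⊞∙∙∙∙?
⊞⊞⊞⊞∙∙∙∙⊞
⊞⊞⊞⊞∙⊕∙∙∙
⊞⊞⊞⊞∙∙∙∙⊞
⊞⊞⊞⊞⊚∙∙∙⊞
⊞⊞⊞⊞⊞⊞⊞⊞⊞
⊞⊞⊞⊞⊞⊞⊞⊞⊞
⊞⊞???????
⊞⊞???????


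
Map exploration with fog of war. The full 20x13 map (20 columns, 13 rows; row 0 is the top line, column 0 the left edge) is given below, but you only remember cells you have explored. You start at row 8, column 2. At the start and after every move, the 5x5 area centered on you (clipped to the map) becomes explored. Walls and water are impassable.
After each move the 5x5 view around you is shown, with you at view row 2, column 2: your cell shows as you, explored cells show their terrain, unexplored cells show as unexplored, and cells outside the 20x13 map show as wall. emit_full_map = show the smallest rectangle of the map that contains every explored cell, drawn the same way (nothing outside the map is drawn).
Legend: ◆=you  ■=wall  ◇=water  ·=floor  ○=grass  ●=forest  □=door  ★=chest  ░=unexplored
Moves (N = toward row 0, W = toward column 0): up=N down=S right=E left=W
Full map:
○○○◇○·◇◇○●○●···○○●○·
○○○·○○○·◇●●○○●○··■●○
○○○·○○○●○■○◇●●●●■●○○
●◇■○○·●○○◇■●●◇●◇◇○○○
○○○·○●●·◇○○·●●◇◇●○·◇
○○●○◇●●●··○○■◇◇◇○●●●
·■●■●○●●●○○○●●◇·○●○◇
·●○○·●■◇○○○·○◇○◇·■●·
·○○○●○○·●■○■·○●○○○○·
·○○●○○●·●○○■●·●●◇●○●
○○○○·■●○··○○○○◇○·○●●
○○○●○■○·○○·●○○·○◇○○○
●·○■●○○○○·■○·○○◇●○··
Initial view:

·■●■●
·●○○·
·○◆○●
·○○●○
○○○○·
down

·●○○·
·○○○●
·○◆●○
○○○○·
○○○●○

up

·■●■●
·●○○·
·○◆○●
·○○●○
○○○○·

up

○○●○◇
·■●■●
·●◆○·
·○○○●
·○○●○

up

○○○·○
○○●○◇
·■◆■●
·●○○·
·○○○●

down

○○●○◇
·■●■●
·●◆○·
·○○○●
·○○●○

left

■○○●○
■·■●■
■·◆○○
■·○○○
■·○○●

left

■■○○●
■■·■●
■■◆●○
■■·○○
■■·○○

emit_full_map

○○○·○
○○●○◇
·■●■●
◆●○○·
·○○○●
·○○●○
○○○○·
○○○●○

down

■■·■●
■■·●○
■■◆○○
■■·○○
■■○○○

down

■■·●○
■■·○○
■■◆○○
■■○○○
■■○○○

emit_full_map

○○○·○
○○●○◇
·■●■●
·●○○·
·○○○●
◆○○●○
○○○○·
○○○●○


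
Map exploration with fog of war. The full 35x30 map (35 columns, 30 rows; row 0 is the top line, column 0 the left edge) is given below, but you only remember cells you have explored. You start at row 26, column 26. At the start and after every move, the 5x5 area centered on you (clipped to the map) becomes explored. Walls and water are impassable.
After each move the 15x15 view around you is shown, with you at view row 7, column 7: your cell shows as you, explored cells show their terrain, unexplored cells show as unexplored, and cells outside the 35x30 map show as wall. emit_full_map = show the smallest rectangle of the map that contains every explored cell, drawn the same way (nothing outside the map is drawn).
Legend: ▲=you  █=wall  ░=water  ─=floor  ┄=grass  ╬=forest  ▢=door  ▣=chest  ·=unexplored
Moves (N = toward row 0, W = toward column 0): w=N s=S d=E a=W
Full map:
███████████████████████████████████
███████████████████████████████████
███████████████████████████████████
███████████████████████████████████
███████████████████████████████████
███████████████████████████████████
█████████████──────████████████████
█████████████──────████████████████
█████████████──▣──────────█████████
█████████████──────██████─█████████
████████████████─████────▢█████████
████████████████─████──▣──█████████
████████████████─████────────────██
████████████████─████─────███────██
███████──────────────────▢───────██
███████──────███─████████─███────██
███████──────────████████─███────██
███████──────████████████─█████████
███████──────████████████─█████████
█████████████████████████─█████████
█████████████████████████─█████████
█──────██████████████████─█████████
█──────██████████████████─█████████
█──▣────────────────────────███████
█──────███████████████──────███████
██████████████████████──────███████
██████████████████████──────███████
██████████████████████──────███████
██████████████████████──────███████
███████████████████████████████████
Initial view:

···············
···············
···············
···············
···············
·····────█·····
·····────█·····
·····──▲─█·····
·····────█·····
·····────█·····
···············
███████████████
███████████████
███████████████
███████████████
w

···············
···············
···············
···············
···············
·····────█·····
·····────█·····
·····──▲─█·····
·····────█·····
·····────█·····
·····────█·····
···············
███████████████
███████████████
███████████████

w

···············
···············
···············
···············
···············
·····█─███·····
·····────█·····
·····──▲─█·····
·····────█·····
·····────█·····
·····────█·····
·····────█·····
···············
███████████████
███████████████

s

···············
···············
···············
···············
·····█─███·····
·····────█·····
·····────█·····
·····──▲─█·····
·····────█·····
·····────█·····
·····────█·····
···············
███████████████
███████████████
███████████████

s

···············
···············
···············
·····█─███·····
·····────█·····
·····────█·····
·····────█·····
·····──▲─█·····
·····────█·····
·····────█·····
···············
███████████████
███████████████
███████████████
███████████████

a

···············
···············
···············
······█─███····
······────█····
·····─────█····
·····─────█····
·····──▲──█····
·····─────█····
·····─────█····
···············
███████████████
███████████████
███████████████
███████████████

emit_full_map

·█─███
·────█
─────█
─────█
──▲──█
─────█
─────█

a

···············
···············
···············
·······█─███···
·······────█···
·····──────█···
·····──────█···
·····──▲───█···
·····──────█···
·····──────█···
···············
███████████████
███████████████
███████████████
███████████████

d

···············
···············
···············
······█─███····
······────█····
····──────█····
····──────█····
····───▲──█····
····──────█····
····──────█····
···············
███████████████
███████████████
███████████████
███████████████

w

···············
···············
···············
···············
······█─███····
·····─────█····
····──────█····
····───▲──█····
····──────█····
····──────█····
····──────█····
···············
███████████████
███████████████
███████████████

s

···············
···············
···············
······█─███····
·····─────█····
····──────█····
····──────█····
····───▲──█····
····──────█····
····──────█····
···············
███████████████
███████████████
███████████████
███████████████

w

···············
···············
···············
···············
······█─███····
·····─────█····
····──────█····
····───▲──█····
····──────█····
····──────█····
····──────█····
···············
███████████████
███████████████
███████████████

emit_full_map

··█─███
·─────█
──────█
───▲──█
──────█
──────█
──────█

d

···············
···············
···············
···············
·····█─███·····
····─────█·····
···──────█·····
···────▲─█·····
···──────█·····
···──────█·····
···──────█·····
···············
███████████████
███████████████
███████████████

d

···············
···············
···············
···············
····█─███······
···─────██·····
··──────██·····
··─────▲██·····
··──────██·····
··──────██·····
··──────█······
···············
███████████████
███████████████
███████████████

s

···············
···············
···············
····█─███······
···─────██·····
··──────██·····
··──────██·····
··─────▲██·····
··──────██·····
··──────██·····
···············
███████████████
███████████████
███████████████
███████████████

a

···············
···············
···············
·····█─███·····
····─────██····
···──────██····
···──────██····
···────▲─██····
···──────██····
···──────██····
···············
███████████████
███████████████
███████████████
███████████████

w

···············
···············
···············
···············
·····█─███·····
····─────██····
···──────██····
···────▲─██····
···──────██····
···──────██····
···──────██····
···············
███████████████
███████████████
███████████████

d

···············
···············
···············
···············
····█─███······
···─────██·····
··──────██·····
··─────▲██·····
··──────██·····
··──────██·····
··──────██·····
···············
███████████████
███████████████
███████████████

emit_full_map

··█─███·
·─────██
──────██
─────▲██
──────██
──────██
──────██


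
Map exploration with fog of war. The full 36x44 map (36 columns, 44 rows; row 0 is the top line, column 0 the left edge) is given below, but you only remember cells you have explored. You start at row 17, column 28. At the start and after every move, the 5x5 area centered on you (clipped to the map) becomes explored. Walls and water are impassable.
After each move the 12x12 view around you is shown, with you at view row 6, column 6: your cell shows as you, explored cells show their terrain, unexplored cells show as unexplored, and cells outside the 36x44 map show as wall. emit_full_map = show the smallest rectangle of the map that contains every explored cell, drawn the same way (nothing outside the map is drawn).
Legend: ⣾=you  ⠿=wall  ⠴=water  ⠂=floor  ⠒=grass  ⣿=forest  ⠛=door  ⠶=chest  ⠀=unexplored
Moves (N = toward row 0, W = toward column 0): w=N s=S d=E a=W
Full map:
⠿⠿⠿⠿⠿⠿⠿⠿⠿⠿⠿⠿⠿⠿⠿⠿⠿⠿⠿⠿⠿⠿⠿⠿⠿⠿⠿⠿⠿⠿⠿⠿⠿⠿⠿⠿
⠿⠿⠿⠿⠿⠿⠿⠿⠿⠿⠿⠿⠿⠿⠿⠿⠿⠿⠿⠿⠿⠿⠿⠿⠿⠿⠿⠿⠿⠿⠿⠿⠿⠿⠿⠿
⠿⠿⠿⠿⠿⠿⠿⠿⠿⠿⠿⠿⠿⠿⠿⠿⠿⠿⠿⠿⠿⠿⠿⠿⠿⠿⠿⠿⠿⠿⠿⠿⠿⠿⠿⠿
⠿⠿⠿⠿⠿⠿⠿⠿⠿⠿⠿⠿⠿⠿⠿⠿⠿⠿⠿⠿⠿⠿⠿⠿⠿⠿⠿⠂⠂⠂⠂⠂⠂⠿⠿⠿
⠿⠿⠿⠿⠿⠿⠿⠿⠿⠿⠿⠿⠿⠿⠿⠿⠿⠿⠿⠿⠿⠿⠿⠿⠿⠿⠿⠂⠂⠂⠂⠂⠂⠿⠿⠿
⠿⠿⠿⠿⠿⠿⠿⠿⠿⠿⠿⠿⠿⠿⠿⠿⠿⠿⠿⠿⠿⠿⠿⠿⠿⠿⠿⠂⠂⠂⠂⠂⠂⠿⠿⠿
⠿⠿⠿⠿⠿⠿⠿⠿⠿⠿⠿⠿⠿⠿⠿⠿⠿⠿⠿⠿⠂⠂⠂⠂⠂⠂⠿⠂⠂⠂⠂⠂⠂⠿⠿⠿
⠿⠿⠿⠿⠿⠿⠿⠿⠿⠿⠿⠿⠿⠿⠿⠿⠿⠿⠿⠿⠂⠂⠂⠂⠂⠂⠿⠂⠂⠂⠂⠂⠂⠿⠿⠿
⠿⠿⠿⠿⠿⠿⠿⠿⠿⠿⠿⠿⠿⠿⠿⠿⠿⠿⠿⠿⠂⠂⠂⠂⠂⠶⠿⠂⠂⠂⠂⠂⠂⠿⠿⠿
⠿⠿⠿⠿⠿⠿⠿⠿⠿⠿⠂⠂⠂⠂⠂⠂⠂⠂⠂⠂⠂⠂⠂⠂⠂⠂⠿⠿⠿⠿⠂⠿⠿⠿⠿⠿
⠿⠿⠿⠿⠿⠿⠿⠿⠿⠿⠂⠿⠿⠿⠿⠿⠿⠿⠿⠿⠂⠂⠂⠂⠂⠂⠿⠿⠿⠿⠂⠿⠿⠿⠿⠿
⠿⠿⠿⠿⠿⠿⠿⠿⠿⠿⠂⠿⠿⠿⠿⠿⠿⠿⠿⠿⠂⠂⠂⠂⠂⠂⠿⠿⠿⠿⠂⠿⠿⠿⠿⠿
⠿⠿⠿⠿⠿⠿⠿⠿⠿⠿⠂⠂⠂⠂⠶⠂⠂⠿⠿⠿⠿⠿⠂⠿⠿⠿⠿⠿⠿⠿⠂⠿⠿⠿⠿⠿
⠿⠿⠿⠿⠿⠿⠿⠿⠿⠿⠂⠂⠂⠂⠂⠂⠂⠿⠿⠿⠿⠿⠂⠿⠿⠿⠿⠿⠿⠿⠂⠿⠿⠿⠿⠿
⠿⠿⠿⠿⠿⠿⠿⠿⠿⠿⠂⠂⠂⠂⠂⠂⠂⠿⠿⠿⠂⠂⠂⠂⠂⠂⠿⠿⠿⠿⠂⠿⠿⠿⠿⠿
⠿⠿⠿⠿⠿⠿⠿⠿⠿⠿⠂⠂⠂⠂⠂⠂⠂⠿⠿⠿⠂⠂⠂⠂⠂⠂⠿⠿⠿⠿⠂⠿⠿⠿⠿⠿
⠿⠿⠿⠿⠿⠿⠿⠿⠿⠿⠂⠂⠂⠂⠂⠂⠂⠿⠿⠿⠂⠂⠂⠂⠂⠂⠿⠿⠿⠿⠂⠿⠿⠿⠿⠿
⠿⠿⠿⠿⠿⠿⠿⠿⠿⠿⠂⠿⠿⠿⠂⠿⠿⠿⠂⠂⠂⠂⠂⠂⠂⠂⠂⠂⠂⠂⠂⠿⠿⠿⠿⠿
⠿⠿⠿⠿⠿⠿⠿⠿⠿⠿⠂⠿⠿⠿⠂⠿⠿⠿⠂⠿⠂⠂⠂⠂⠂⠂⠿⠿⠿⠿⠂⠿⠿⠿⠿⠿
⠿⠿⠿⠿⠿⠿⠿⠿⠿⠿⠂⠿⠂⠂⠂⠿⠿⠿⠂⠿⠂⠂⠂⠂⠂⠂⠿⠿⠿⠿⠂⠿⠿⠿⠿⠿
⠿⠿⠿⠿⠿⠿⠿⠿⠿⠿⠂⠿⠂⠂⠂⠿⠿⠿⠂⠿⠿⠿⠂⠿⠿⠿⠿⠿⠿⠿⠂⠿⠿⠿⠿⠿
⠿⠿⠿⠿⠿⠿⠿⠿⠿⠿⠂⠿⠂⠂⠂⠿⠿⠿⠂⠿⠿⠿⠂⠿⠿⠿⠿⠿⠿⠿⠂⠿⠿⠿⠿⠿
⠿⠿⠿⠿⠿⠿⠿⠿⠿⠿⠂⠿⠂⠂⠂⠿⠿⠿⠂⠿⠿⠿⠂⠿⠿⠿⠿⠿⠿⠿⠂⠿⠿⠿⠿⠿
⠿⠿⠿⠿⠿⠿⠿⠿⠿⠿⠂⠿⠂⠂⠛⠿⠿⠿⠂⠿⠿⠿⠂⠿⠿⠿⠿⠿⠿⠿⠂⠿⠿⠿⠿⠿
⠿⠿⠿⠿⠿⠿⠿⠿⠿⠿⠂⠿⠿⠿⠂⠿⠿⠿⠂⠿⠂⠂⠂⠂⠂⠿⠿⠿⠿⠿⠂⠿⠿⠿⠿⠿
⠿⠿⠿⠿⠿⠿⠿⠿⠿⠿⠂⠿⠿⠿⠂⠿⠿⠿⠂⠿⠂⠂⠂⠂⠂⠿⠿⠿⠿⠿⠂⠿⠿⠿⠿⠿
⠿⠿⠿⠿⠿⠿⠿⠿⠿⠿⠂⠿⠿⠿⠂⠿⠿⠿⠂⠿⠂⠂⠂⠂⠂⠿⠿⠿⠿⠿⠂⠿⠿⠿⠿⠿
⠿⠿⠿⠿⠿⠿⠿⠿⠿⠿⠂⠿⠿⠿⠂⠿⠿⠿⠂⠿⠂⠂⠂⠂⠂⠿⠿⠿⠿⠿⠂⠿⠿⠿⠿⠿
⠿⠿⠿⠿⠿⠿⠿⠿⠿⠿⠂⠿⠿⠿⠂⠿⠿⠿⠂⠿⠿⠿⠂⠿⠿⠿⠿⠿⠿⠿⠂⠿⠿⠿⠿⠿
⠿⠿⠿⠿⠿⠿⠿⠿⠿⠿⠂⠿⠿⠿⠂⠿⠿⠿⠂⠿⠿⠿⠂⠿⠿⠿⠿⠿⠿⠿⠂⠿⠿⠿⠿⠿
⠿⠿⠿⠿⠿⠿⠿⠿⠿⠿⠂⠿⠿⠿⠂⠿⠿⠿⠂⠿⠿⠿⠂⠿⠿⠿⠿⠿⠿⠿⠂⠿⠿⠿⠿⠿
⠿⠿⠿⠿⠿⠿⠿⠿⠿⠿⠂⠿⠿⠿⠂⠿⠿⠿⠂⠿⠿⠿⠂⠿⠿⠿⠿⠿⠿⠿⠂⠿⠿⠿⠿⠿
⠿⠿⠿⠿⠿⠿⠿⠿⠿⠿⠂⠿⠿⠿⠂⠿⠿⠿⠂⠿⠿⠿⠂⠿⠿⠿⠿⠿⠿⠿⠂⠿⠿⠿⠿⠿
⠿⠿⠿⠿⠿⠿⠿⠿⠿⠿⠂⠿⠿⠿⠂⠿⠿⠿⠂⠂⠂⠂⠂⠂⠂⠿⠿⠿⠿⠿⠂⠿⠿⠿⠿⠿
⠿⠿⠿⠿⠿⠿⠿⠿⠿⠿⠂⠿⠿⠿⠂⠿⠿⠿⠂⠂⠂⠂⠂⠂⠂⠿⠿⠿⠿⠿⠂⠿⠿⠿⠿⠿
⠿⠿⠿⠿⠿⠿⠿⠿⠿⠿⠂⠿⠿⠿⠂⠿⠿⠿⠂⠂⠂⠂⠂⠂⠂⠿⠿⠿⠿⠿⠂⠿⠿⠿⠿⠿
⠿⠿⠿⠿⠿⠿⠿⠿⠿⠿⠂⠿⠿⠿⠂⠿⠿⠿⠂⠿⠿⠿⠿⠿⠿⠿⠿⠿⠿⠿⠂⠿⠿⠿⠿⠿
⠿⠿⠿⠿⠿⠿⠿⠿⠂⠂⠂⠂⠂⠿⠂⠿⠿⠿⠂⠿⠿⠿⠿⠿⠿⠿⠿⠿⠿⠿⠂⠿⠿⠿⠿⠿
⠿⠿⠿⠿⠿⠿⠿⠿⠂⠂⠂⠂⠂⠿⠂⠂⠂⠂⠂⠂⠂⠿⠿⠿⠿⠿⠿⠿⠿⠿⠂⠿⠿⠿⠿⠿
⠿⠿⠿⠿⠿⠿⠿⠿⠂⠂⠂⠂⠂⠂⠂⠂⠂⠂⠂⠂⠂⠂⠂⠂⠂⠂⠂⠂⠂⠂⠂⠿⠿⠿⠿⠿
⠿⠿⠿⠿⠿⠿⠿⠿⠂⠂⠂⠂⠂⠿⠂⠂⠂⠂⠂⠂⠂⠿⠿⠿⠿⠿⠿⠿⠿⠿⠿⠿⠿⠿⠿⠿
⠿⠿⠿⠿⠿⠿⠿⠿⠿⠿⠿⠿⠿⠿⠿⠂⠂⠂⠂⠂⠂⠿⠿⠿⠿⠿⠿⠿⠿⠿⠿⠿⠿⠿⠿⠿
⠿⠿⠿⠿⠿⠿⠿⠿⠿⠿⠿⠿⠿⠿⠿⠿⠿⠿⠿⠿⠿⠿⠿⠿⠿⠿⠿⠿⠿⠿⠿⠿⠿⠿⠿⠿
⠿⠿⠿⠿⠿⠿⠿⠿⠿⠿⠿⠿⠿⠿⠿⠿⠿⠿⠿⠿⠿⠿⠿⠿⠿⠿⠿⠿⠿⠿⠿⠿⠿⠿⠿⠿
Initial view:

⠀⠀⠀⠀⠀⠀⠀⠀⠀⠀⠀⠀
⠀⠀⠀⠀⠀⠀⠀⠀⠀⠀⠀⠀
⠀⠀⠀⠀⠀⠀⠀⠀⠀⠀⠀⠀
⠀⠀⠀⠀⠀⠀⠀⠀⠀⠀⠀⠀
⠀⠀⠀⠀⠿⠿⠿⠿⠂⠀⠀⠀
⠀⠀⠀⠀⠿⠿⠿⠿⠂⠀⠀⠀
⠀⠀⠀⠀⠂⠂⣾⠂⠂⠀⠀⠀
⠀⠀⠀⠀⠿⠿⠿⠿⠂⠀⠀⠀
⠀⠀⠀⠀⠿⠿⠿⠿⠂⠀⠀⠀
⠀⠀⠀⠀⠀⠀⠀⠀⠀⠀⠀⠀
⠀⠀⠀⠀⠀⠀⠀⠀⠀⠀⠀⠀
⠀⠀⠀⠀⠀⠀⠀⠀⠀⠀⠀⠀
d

⠀⠀⠀⠀⠀⠀⠀⠀⠀⠀⠀⠀
⠀⠀⠀⠀⠀⠀⠀⠀⠀⠀⠀⠀
⠀⠀⠀⠀⠀⠀⠀⠀⠀⠀⠀⠀
⠀⠀⠀⠀⠀⠀⠀⠀⠀⠀⠀⠀
⠀⠀⠀⠿⠿⠿⠿⠂⠿⠀⠀⠀
⠀⠀⠀⠿⠿⠿⠿⠂⠿⠀⠀⠀
⠀⠀⠀⠂⠂⠂⣾⠂⠿⠀⠀⠀
⠀⠀⠀⠿⠿⠿⠿⠂⠿⠀⠀⠀
⠀⠀⠀⠿⠿⠿⠿⠂⠿⠀⠀⠀
⠀⠀⠀⠀⠀⠀⠀⠀⠀⠀⠀⠀
⠀⠀⠀⠀⠀⠀⠀⠀⠀⠀⠀⠀
⠀⠀⠀⠀⠀⠀⠀⠀⠀⠀⠀⠀

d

⠀⠀⠀⠀⠀⠀⠀⠀⠀⠀⠀⠀
⠀⠀⠀⠀⠀⠀⠀⠀⠀⠀⠀⠀
⠀⠀⠀⠀⠀⠀⠀⠀⠀⠀⠀⠀
⠀⠀⠀⠀⠀⠀⠀⠀⠀⠀⠀⠀
⠀⠀⠿⠿⠿⠿⠂⠿⠿⠀⠀⠀
⠀⠀⠿⠿⠿⠿⠂⠿⠿⠀⠀⠀
⠀⠀⠂⠂⠂⠂⣾⠿⠿⠀⠀⠀
⠀⠀⠿⠿⠿⠿⠂⠿⠿⠀⠀⠀
⠀⠀⠿⠿⠿⠿⠂⠿⠿⠀⠀⠀
⠀⠀⠀⠀⠀⠀⠀⠀⠀⠀⠀⠀
⠀⠀⠀⠀⠀⠀⠀⠀⠀⠀⠀⠀
⠀⠀⠀⠀⠀⠀⠀⠀⠀⠀⠀⠀

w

⠀⠀⠀⠀⠀⠀⠀⠀⠀⠀⠀⠀
⠀⠀⠀⠀⠀⠀⠀⠀⠀⠀⠀⠀
⠀⠀⠀⠀⠀⠀⠀⠀⠀⠀⠀⠀
⠀⠀⠀⠀⠀⠀⠀⠀⠀⠀⠀⠀
⠀⠀⠀⠀⠿⠿⠂⠿⠿⠀⠀⠀
⠀⠀⠿⠿⠿⠿⠂⠿⠿⠀⠀⠀
⠀⠀⠿⠿⠿⠿⣾⠿⠿⠀⠀⠀
⠀⠀⠂⠂⠂⠂⠂⠿⠿⠀⠀⠀
⠀⠀⠿⠿⠿⠿⠂⠿⠿⠀⠀⠀
⠀⠀⠿⠿⠿⠿⠂⠿⠿⠀⠀⠀
⠀⠀⠀⠀⠀⠀⠀⠀⠀⠀⠀⠀
⠀⠀⠀⠀⠀⠀⠀⠀⠀⠀⠀⠀

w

⠀⠀⠀⠀⠀⠀⠀⠀⠀⠀⠀⠀
⠀⠀⠀⠀⠀⠀⠀⠀⠀⠀⠀⠀
⠀⠀⠀⠀⠀⠀⠀⠀⠀⠀⠀⠀
⠀⠀⠀⠀⠀⠀⠀⠀⠀⠀⠀⠀
⠀⠀⠀⠀⠿⠿⠂⠿⠿⠀⠀⠀
⠀⠀⠀⠀⠿⠿⠂⠿⠿⠀⠀⠀
⠀⠀⠿⠿⠿⠿⣾⠿⠿⠀⠀⠀
⠀⠀⠿⠿⠿⠿⠂⠿⠿⠀⠀⠀
⠀⠀⠂⠂⠂⠂⠂⠿⠿⠀⠀⠀
⠀⠀⠿⠿⠿⠿⠂⠿⠿⠀⠀⠀
⠀⠀⠿⠿⠿⠿⠂⠿⠿⠀⠀⠀
⠀⠀⠀⠀⠀⠀⠀⠀⠀⠀⠀⠀

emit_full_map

⠀⠀⠿⠿⠂⠿⠿
⠀⠀⠿⠿⠂⠿⠿
⠿⠿⠿⠿⣾⠿⠿
⠿⠿⠿⠿⠂⠿⠿
⠂⠂⠂⠂⠂⠿⠿
⠿⠿⠿⠿⠂⠿⠿
⠿⠿⠿⠿⠂⠿⠿

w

⠀⠀⠀⠀⠀⠀⠀⠀⠀⠀⠀⠀
⠀⠀⠀⠀⠀⠀⠀⠀⠀⠀⠀⠀
⠀⠀⠀⠀⠀⠀⠀⠀⠀⠀⠀⠀
⠀⠀⠀⠀⠀⠀⠀⠀⠀⠀⠀⠀
⠀⠀⠀⠀⠿⠿⠂⠿⠿⠀⠀⠀
⠀⠀⠀⠀⠿⠿⠂⠿⠿⠀⠀⠀
⠀⠀⠀⠀⠿⠿⣾⠿⠿⠀⠀⠀
⠀⠀⠿⠿⠿⠿⠂⠿⠿⠀⠀⠀
⠀⠀⠿⠿⠿⠿⠂⠿⠿⠀⠀⠀
⠀⠀⠂⠂⠂⠂⠂⠿⠿⠀⠀⠀
⠀⠀⠿⠿⠿⠿⠂⠿⠿⠀⠀⠀
⠀⠀⠿⠿⠿⠿⠂⠿⠿⠀⠀⠀

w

⠀⠀⠀⠀⠀⠀⠀⠀⠀⠀⠀⠀
⠀⠀⠀⠀⠀⠀⠀⠀⠀⠀⠀⠀
⠀⠀⠀⠀⠀⠀⠀⠀⠀⠀⠀⠀
⠀⠀⠀⠀⠀⠀⠀⠀⠀⠀⠀⠀
⠀⠀⠀⠀⠿⠿⠂⠿⠿⠀⠀⠀
⠀⠀⠀⠀⠿⠿⠂⠿⠿⠀⠀⠀
⠀⠀⠀⠀⠿⠿⣾⠿⠿⠀⠀⠀
⠀⠀⠀⠀⠿⠿⠂⠿⠿⠀⠀⠀
⠀⠀⠿⠿⠿⠿⠂⠿⠿⠀⠀⠀
⠀⠀⠿⠿⠿⠿⠂⠿⠿⠀⠀⠀
⠀⠀⠂⠂⠂⠂⠂⠿⠿⠀⠀⠀
⠀⠀⠿⠿⠿⠿⠂⠿⠿⠀⠀⠀

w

⠀⠀⠀⠀⠀⠀⠀⠀⠀⠀⠀⠀
⠀⠀⠀⠀⠀⠀⠀⠀⠀⠀⠀⠀
⠀⠀⠀⠀⠀⠀⠀⠀⠀⠀⠀⠀
⠀⠀⠀⠀⠀⠀⠀⠀⠀⠀⠀⠀
⠀⠀⠀⠀⠿⠿⠂⠿⠿⠀⠀⠀
⠀⠀⠀⠀⠿⠿⠂⠿⠿⠀⠀⠀
⠀⠀⠀⠀⠿⠿⣾⠿⠿⠀⠀⠀
⠀⠀⠀⠀⠿⠿⠂⠿⠿⠀⠀⠀
⠀⠀⠀⠀⠿⠿⠂⠿⠿⠀⠀⠀
⠀⠀⠿⠿⠿⠿⠂⠿⠿⠀⠀⠀
⠀⠀⠿⠿⠿⠿⠂⠿⠿⠀⠀⠀
⠀⠀⠂⠂⠂⠂⠂⠿⠿⠀⠀⠀

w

⠀⠀⠀⠀⠀⠀⠀⠀⠀⠀⠀⠀
⠀⠀⠀⠀⠀⠀⠀⠀⠀⠀⠀⠀
⠀⠀⠀⠀⠀⠀⠀⠀⠀⠀⠀⠀
⠀⠀⠀⠀⠀⠀⠀⠀⠀⠀⠀⠀
⠀⠀⠀⠀⠿⠿⠂⠿⠿⠀⠀⠀
⠀⠀⠀⠀⠿⠿⠂⠿⠿⠀⠀⠀
⠀⠀⠀⠀⠿⠿⣾⠿⠿⠀⠀⠀
⠀⠀⠀⠀⠿⠿⠂⠿⠿⠀⠀⠀
⠀⠀⠀⠀⠿⠿⠂⠿⠿⠀⠀⠀
⠀⠀⠀⠀⠿⠿⠂⠿⠿⠀⠀⠀
⠀⠀⠿⠿⠿⠿⠂⠿⠿⠀⠀⠀
⠀⠀⠿⠿⠿⠿⠂⠿⠿⠀⠀⠀

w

⠀⠀⠀⠀⠀⠀⠀⠀⠀⠀⠀⠀
⠀⠀⠀⠀⠀⠀⠀⠀⠀⠀⠀⠀
⠀⠀⠀⠀⠀⠀⠀⠀⠀⠀⠀⠀
⠀⠀⠀⠀⠀⠀⠀⠀⠀⠀⠀⠀
⠀⠀⠀⠀⠂⠂⠂⠂⠂⠀⠀⠀
⠀⠀⠀⠀⠿⠿⠂⠿⠿⠀⠀⠀
⠀⠀⠀⠀⠿⠿⣾⠿⠿⠀⠀⠀
⠀⠀⠀⠀⠿⠿⠂⠿⠿⠀⠀⠀
⠀⠀⠀⠀⠿⠿⠂⠿⠿⠀⠀⠀
⠀⠀⠀⠀⠿⠿⠂⠿⠿⠀⠀⠀
⠀⠀⠀⠀⠿⠿⠂⠿⠿⠀⠀⠀
⠀⠀⠿⠿⠿⠿⠂⠿⠿⠀⠀⠀

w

⠀⠀⠀⠀⠀⠀⠀⠀⠀⠀⠀⠀
⠀⠀⠀⠀⠀⠀⠀⠀⠀⠀⠀⠀
⠀⠀⠀⠀⠀⠀⠀⠀⠀⠀⠀⠀
⠀⠀⠀⠀⠀⠀⠀⠀⠀⠀⠀⠀
⠀⠀⠀⠀⠂⠂⠂⠂⠂⠀⠀⠀
⠀⠀⠀⠀⠂⠂⠂⠂⠂⠀⠀⠀
⠀⠀⠀⠀⠿⠿⣾⠿⠿⠀⠀⠀
⠀⠀⠀⠀⠿⠿⠂⠿⠿⠀⠀⠀
⠀⠀⠀⠀⠿⠿⠂⠿⠿⠀⠀⠀
⠀⠀⠀⠀⠿⠿⠂⠿⠿⠀⠀⠀
⠀⠀⠀⠀⠿⠿⠂⠿⠿⠀⠀⠀
⠀⠀⠀⠀⠿⠿⠂⠿⠿⠀⠀⠀

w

⠀⠀⠀⠀⠀⠀⠀⠀⠀⠀⠀⠀
⠀⠀⠀⠀⠀⠀⠀⠀⠀⠀⠀⠀
⠀⠀⠀⠀⠀⠀⠀⠀⠀⠀⠀⠀
⠀⠀⠀⠀⠀⠀⠀⠀⠀⠀⠀⠀
⠀⠀⠀⠀⠂⠂⠂⠂⠂⠀⠀⠀
⠀⠀⠀⠀⠂⠂⠂⠂⠂⠀⠀⠀
⠀⠀⠀⠀⠂⠂⣾⠂⠂⠀⠀⠀
⠀⠀⠀⠀⠿⠿⠂⠿⠿⠀⠀⠀
⠀⠀⠀⠀⠿⠿⠂⠿⠿⠀⠀⠀
⠀⠀⠀⠀⠿⠿⠂⠿⠿⠀⠀⠀
⠀⠀⠀⠀⠿⠿⠂⠿⠿⠀⠀⠀
⠀⠀⠀⠀⠿⠿⠂⠿⠿⠀⠀⠀

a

⠀⠀⠀⠀⠀⠀⠀⠀⠀⠀⠀⠀
⠀⠀⠀⠀⠀⠀⠀⠀⠀⠀⠀⠀
⠀⠀⠀⠀⠀⠀⠀⠀⠀⠀⠀⠀
⠀⠀⠀⠀⠀⠀⠀⠀⠀⠀⠀⠀
⠀⠀⠀⠀⠂⠂⠂⠂⠂⠂⠀⠀
⠀⠀⠀⠀⠂⠂⠂⠂⠂⠂⠀⠀
⠀⠀⠀⠀⠂⠂⣾⠂⠂⠂⠀⠀
⠀⠀⠀⠀⠿⠿⠿⠂⠿⠿⠀⠀
⠀⠀⠀⠀⠿⠿⠿⠂⠿⠿⠀⠀
⠀⠀⠀⠀⠀⠿⠿⠂⠿⠿⠀⠀
⠀⠀⠀⠀⠀⠿⠿⠂⠿⠿⠀⠀
⠀⠀⠀⠀⠀⠿⠿⠂⠿⠿⠀⠀

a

⠀⠀⠀⠀⠀⠀⠀⠀⠀⠀⠀⠀
⠀⠀⠀⠀⠀⠀⠀⠀⠀⠀⠀⠀
⠀⠀⠀⠀⠀⠀⠀⠀⠀⠀⠀⠀
⠀⠀⠀⠀⠀⠀⠀⠀⠀⠀⠀⠀
⠀⠀⠀⠀⠿⠂⠂⠂⠂⠂⠂⠀
⠀⠀⠀⠀⠿⠂⠂⠂⠂⠂⠂⠀
⠀⠀⠀⠀⠿⠂⣾⠂⠂⠂⠂⠀
⠀⠀⠀⠀⠿⠿⠿⠿⠂⠿⠿⠀
⠀⠀⠀⠀⠿⠿⠿⠿⠂⠿⠿⠀
⠀⠀⠀⠀⠀⠀⠿⠿⠂⠿⠿⠀
⠀⠀⠀⠀⠀⠀⠿⠿⠂⠿⠿⠀
⠀⠀⠀⠀⠀⠀⠿⠿⠂⠿⠿⠀

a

⠀⠀⠀⠀⠀⠀⠀⠀⠀⠀⠀⠀
⠀⠀⠀⠀⠀⠀⠀⠀⠀⠀⠀⠀
⠀⠀⠀⠀⠀⠀⠀⠀⠀⠀⠀⠀
⠀⠀⠀⠀⠀⠀⠀⠀⠀⠀⠀⠀
⠀⠀⠀⠀⠂⠿⠂⠂⠂⠂⠂⠂
⠀⠀⠀⠀⠂⠿⠂⠂⠂⠂⠂⠂
⠀⠀⠀⠀⠶⠿⣾⠂⠂⠂⠂⠂
⠀⠀⠀⠀⠂⠿⠿⠿⠿⠂⠿⠿
⠀⠀⠀⠀⠂⠿⠿⠿⠿⠂⠿⠿
⠀⠀⠀⠀⠀⠀⠀⠿⠿⠂⠿⠿
⠀⠀⠀⠀⠀⠀⠀⠿⠿⠂⠿⠿
⠀⠀⠀⠀⠀⠀⠀⠿⠿⠂⠿⠿

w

⠀⠀⠀⠀⠀⠀⠀⠀⠀⠀⠀⠀
⠀⠀⠀⠀⠀⠀⠀⠀⠀⠀⠀⠀
⠀⠀⠀⠀⠀⠀⠀⠀⠀⠀⠀⠀
⠀⠀⠀⠀⠀⠀⠀⠀⠀⠀⠀⠀
⠀⠀⠀⠀⠿⠿⠂⠂⠂⠀⠀⠀
⠀⠀⠀⠀⠂⠿⠂⠂⠂⠂⠂⠂
⠀⠀⠀⠀⠂⠿⣾⠂⠂⠂⠂⠂
⠀⠀⠀⠀⠶⠿⠂⠂⠂⠂⠂⠂
⠀⠀⠀⠀⠂⠿⠿⠿⠿⠂⠿⠿
⠀⠀⠀⠀⠂⠿⠿⠿⠿⠂⠿⠿
⠀⠀⠀⠀⠀⠀⠀⠿⠿⠂⠿⠿
⠀⠀⠀⠀⠀⠀⠀⠿⠿⠂⠿⠿

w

⠀⠀⠀⠀⠀⠀⠀⠀⠀⠀⠀⠀
⠀⠀⠀⠀⠀⠀⠀⠀⠀⠀⠀⠀
⠀⠀⠀⠀⠀⠀⠀⠀⠀⠀⠀⠀
⠀⠀⠀⠀⠀⠀⠀⠀⠀⠀⠀⠀
⠀⠀⠀⠀⠿⠿⠂⠂⠂⠀⠀⠀
⠀⠀⠀⠀⠿⠿⠂⠂⠂⠀⠀⠀
⠀⠀⠀⠀⠂⠿⣾⠂⠂⠂⠂⠂
⠀⠀⠀⠀⠂⠿⠂⠂⠂⠂⠂⠂
⠀⠀⠀⠀⠶⠿⠂⠂⠂⠂⠂⠂
⠀⠀⠀⠀⠂⠿⠿⠿⠿⠂⠿⠿
⠀⠀⠀⠀⠂⠿⠿⠿⠿⠂⠿⠿
⠀⠀⠀⠀⠀⠀⠀⠿⠿⠂⠿⠿

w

⠿⠿⠿⠿⠿⠿⠿⠿⠿⠿⠿⠿
⠀⠀⠀⠀⠀⠀⠀⠀⠀⠀⠀⠀
⠀⠀⠀⠀⠀⠀⠀⠀⠀⠀⠀⠀
⠀⠀⠀⠀⠀⠀⠀⠀⠀⠀⠀⠀
⠀⠀⠀⠀⠿⠿⠂⠂⠂⠀⠀⠀
⠀⠀⠀⠀⠿⠿⠂⠂⠂⠀⠀⠀
⠀⠀⠀⠀⠿⠿⣾⠂⠂⠀⠀⠀
⠀⠀⠀⠀⠂⠿⠂⠂⠂⠂⠂⠂
⠀⠀⠀⠀⠂⠿⠂⠂⠂⠂⠂⠂
⠀⠀⠀⠀⠶⠿⠂⠂⠂⠂⠂⠂
⠀⠀⠀⠀⠂⠿⠿⠿⠿⠂⠿⠿
⠀⠀⠀⠀⠂⠿⠿⠿⠿⠂⠿⠿

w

⠿⠿⠿⠿⠿⠿⠿⠿⠿⠿⠿⠿
⠿⠿⠿⠿⠿⠿⠿⠿⠿⠿⠿⠿
⠀⠀⠀⠀⠀⠀⠀⠀⠀⠀⠀⠀
⠀⠀⠀⠀⠀⠀⠀⠀⠀⠀⠀⠀
⠀⠀⠀⠀⠿⠿⠿⠿⠿⠀⠀⠀
⠀⠀⠀⠀⠿⠿⠂⠂⠂⠀⠀⠀
⠀⠀⠀⠀⠿⠿⣾⠂⠂⠀⠀⠀
⠀⠀⠀⠀⠿⠿⠂⠂⠂⠀⠀⠀
⠀⠀⠀⠀⠂⠿⠂⠂⠂⠂⠂⠂
⠀⠀⠀⠀⠂⠿⠂⠂⠂⠂⠂⠂
⠀⠀⠀⠀⠶⠿⠂⠂⠂⠂⠂⠂
⠀⠀⠀⠀⠂⠿⠿⠿⠿⠂⠿⠿

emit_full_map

⠿⠿⠿⠿⠿⠀⠀⠀
⠿⠿⠂⠂⠂⠀⠀⠀
⠿⠿⣾⠂⠂⠀⠀⠀
⠿⠿⠂⠂⠂⠀⠀⠀
⠂⠿⠂⠂⠂⠂⠂⠂
⠂⠿⠂⠂⠂⠂⠂⠂
⠶⠿⠂⠂⠂⠂⠂⠂
⠂⠿⠿⠿⠿⠂⠿⠿
⠂⠿⠿⠿⠿⠂⠿⠿
⠀⠀⠀⠿⠿⠂⠿⠿
⠀⠀⠀⠿⠿⠂⠿⠿
⠀⠀⠀⠿⠿⠂⠿⠿
⠀⠀⠀⠿⠿⠂⠿⠿
⠀⠿⠿⠿⠿⠂⠿⠿
⠀⠿⠿⠿⠿⠂⠿⠿
⠀⠂⠂⠂⠂⠂⠿⠿
⠀⠿⠿⠿⠿⠂⠿⠿
⠀⠿⠿⠿⠿⠂⠿⠿

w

⠿⠿⠿⠿⠿⠿⠿⠿⠿⠿⠿⠿
⠿⠿⠿⠿⠿⠿⠿⠿⠿⠿⠿⠿
⠿⠿⠿⠿⠿⠿⠿⠿⠿⠿⠿⠿
⠀⠀⠀⠀⠀⠀⠀⠀⠀⠀⠀⠀
⠀⠀⠀⠀⠿⠿⠿⠿⠿⠀⠀⠀
⠀⠀⠀⠀⠿⠿⠿⠿⠿⠀⠀⠀
⠀⠀⠀⠀⠿⠿⣾⠂⠂⠀⠀⠀
⠀⠀⠀⠀⠿⠿⠂⠂⠂⠀⠀⠀
⠀⠀⠀⠀⠿⠿⠂⠂⠂⠀⠀⠀
⠀⠀⠀⠀⠂⠿⠂⠂⠂⠂⠂⠂
⠀⠀⠀⠀⠂⠿⠂⠂⠂⠂⠂⠂
⠀⠀⠀⠀⠶⠿⠂⠂⠂⠂⠂⠂

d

⠿⠿⠿⠿⠿⠿⠿⠿⠿⠿⠿⠿
⠿⠿⠿⠿⠿⠿⠿⠿⠿⠿⠿⠿
⠿⠿⠿⠿⠿⠿⠿⠿⠿⠿⠿⠿
⠀⠀⠀⠀⠀⠀⠀⠀⠀⠀⠀⠀
⠀⠀⠀⠿⠿⠿⠿⠿⠿⠀⠀⠀
⠀⠀⠀⠿⠿⠿⠿⠿⠿⠀⠀⠀
⠀⠀⠀⠿⠿⠂⣾⠂⠂⠀⠀⠀
⠀⠀⠀⠿⠿⠂⠂⠂⠂⠀⠀⠀
⠀⠀⠀⠿⠿⠂⠂⠂⠂⠀⠀⠀
⠀⠀⠀⠂⠿⠂⠂⠂⠂⠂⠂⠀
⠀⠀⠀⠂⠿⠂⠂⠂⠂⠂⠂⠀
⠀⠀⠀⠶⠿⠂⠂⠂⠂⠂⠂⠀

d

⠿⠿⠿⠿⠿⠿⠿⠿⠿⠿⠿⠿
⠿⠿⠿⠿⠿⠿⠿⠿⠿⠿⠿⠿
⠿⠿⠿⠿⠿⠿⠿⠿⠿⠿⠿⠿
⠀⠀⠀⠀⠀⠀⠀⠀⠀⠀⠀⠀
⠀⠀⠿⠿⠿⠿⠿⠿⠿⠀⠀⠀
⠀⠀⠿⠿⠿⠿⠿⠿⠿⠀⠀⠀
⠀⠀⠿⠿⠂⠂⣾⠂⠂⠀⠀⠀
⠀⠀⠿⠿⠂⠂⠂⠂⠂⠀⠀⠀
⠀⠀⠿⠿⠂⠂⠂⠂⠂⠀⠀⠀
⠀⠀⠂⠿⠂⠂⠂⠂⠂⠂⠀⠀
⠀⠀⠂⠿⠂⠂⠂⠂⠂⠂⠀⠀
⠀⠀⠶⠿⠂⠂⠂⠂⠂⠂⠀⠀

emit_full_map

⠿⠿⠿⠿⠿⠿⠿⠀
⠿⠿⠿⠿⠿⠿⠿⠀
⠿⠿⠂⠂⣾⠂⠂⠀
⠿⠿⠂⠂⠂⠂⠂⠀
⠿⠿⠂⠂⠂⠂⠂⠀
⠂⠿⠂⠂⠂⠂⠂⠂
⠂⠿⠂⠂⠂⠂⠂⠂
⠶⠿⠂⠂⠂⠂⠂⠂
⠂⠿⠿⠿⠿⠂⠿⠿
⠂⠿⠿⠿⠿⠂⠿⠿
⠀⠀⠀⠿⠿⠂⠿⠿
⠀⠀⠀⠿⠿⠂⠿⠿
⠀⠀⠀⠿⠿⠂⠿⠿
⠀⠀⠀⠿⠿⠂⠿⠿
⠀⠿⠿⠿⠿⠂⠿⠿
⠀⠿⠿⠿⠿⠂⠿⠿
⠀⠂⠂⠂⠂⠂⠿⠿
⠀⠿⠿⠿⠿⠂⠿⠿
⠀⠿⠿⠿⠿⠂⠿⠿
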